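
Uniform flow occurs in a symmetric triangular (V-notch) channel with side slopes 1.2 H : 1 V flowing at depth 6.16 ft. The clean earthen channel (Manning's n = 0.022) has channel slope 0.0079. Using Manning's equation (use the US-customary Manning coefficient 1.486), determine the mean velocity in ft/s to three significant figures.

A = z·y² = 1.2×6.16² = 45.53 ft²
P = 2y√(1+z²) = 2×6.16×√(1+1.2²) = 19.24 ft
R = A/P = 45.53/19.24 = 2.366 ft
Q = (1.486/n)·A·R^(2/3)·S^(1/2) = (1.486/0.022) × 45.53 × 2.366^(2/3) × 0.0079^(1/2) = 485.4 ft³/s
V = Q/A = 485.4/45.53 = 10.66 ft/s

10.7 ft/s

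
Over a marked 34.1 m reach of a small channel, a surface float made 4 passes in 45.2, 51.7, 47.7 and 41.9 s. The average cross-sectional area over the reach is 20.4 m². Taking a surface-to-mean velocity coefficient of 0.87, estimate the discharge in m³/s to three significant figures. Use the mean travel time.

13.0 m³/s

t̄ = (45.2 + 51.7 + 47.7 + 41.9) / 4 = 46.625 s
v_surface = L / t̄ = 34.1 / 46.625 = 0.7314 m/s
v_mean = 0.87 × 0.7314 = 0.6363 m/s
Q = A × v_mean = 20.4 × 0.6363 = 12.98 m³/s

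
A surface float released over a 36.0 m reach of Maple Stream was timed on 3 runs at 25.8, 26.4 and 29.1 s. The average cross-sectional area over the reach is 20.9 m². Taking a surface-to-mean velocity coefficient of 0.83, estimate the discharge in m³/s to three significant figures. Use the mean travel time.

23.0 m³/s

t̄ = (25.8 + 26.4 + 29.1) / 3 = 27.1 s
v_surface = L / t̄ = 36.0 / 27.1 = 1.328 m/s
v_mean = 0.83 × 1.328 = 1.103 m/s
Q = A × v_mean = 20.9 × 1.103 = 23.04 m³/s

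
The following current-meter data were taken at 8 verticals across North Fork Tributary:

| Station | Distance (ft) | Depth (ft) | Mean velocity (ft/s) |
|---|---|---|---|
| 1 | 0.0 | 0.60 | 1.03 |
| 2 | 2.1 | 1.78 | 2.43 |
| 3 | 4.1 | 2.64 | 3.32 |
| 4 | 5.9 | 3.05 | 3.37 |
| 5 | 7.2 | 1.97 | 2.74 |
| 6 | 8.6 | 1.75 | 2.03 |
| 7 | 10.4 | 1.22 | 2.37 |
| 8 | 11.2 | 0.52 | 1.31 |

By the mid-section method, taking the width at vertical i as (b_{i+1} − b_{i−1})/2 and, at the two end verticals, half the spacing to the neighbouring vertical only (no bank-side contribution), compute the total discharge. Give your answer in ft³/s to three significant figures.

w_1 = (2.1 − 0.0)/2 = 1.05 ft; q_1 = 1.03 × 0.60 × 1.05 = 0.6489 ft³/s
w_2 = (4.1 − 0.0)/2 = 2.05 ft; q_2 = 2.43 × 1.78 × 2.05 = 8.867 ft³/s
w_3 = (5.9 − 2.1)/2 = 1.9 ft; q_3 = 3.32 × 2.64 × 1.9 = 16.65 ft³/s
w_4 = (7.2 − 4.1)/2 = 1.55 ft; q_4 = 3.37 × 3.05 × 1.55 = 15.93 ft³/s
w_5 = (8.6 − 5.9)/2 = 1.35 ft; q_5 = 2.74 × 1.97 × 1.35 = 7.287 ft³/s
w_6 = (10.4 − 7.2)/2 = 1.6 ft; q_6 = 2.03 × 1.75 × 1.6 = 5.684 ft³/s
w_7 = (11.2 − 8.6)/2 = 1.3 ft; q_7 = 2.37 × 1.22 × 1.3 = 3.759 ft³/s
w_8 = (11.2 − 10.4)/2 = 0.4 ft; q_8 = 1.31 × 0.52 × 0.4 = 0.2725 ft³/s
Q = Σ qᵢ = 59.10 ft³/s

59.1 ft³/s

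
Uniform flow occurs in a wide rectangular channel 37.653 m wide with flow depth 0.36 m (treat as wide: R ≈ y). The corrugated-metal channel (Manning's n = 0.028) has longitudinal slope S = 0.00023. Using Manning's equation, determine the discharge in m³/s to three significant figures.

A = b·y = 37.653 × 0.36 = 13.56 m²
Wide channel: R ≈ y = 0.36 m
Q = (1/n)·A·R^(2/3)·S^(1/2) = (1/0.028) × 13.56 × 0.3600^(2/3) × 0.00023^(1/2) = 3.715 m³/s

3.72 m³/s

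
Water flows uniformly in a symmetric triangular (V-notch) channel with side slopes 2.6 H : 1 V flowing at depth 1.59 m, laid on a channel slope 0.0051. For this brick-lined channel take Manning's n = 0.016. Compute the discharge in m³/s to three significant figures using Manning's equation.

24.0 m³/s

A = z·y² = 2.6×1.59² = 6.573 m²
P = 2y√(1+z²) = 2×1.59×√(1+2.6²) = 8.858 m
R = A/P = 6.573/8.858 = 0.7420 m
Q = (1/n)·A·R^(2/3)·S^(1/2) = (1/0.016) × 6.573 × 0.7420^(2/3) × 0.0051^(1/2) = 24.05 m³/s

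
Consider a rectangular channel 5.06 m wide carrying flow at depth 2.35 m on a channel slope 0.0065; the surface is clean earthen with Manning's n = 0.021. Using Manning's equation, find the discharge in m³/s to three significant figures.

52.1 m³/s

A = b·y = 5.06 × 2.35 = 11.89 m²
P = b + 2y = 5.06 + 2×2.35 = 9.760 m
R = A/P = 11.89/9.760 = 1.218 m
Q = (1/n)·A·R^(2/3)·S^(1/2) = (1/0.021) × 11.89 × 1.218^(2/3) × 0.0065^(1/2) = 52.08 m³/s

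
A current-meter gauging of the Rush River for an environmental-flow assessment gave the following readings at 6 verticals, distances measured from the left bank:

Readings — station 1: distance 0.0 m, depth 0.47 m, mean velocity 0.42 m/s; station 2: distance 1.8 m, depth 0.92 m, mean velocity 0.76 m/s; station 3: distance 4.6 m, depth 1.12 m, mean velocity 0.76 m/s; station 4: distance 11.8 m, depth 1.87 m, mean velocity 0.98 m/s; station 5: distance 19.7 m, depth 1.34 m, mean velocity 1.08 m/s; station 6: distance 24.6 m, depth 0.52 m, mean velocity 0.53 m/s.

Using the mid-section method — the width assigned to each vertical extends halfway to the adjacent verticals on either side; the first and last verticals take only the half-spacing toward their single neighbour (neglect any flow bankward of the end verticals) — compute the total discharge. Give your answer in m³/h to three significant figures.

107000 m³/h

w_1 = (1.8 − 0.0)/2 = 0.9 m; q_1 = 0.42 × 0.47 × 0.9 = 0.1777 m³/s
w_2 = (4.6 − 0.0)/2 = 2.3 m; q_2 = 0.76 × 0.92 × 2.3 = 1.608 m³/s
w_3 = (11.8 − 1.8)/2 = 5 m; q_3 = 0.76 × 1.12 × 5 = 4.256 m³/s
w_4 = (19.7 − 4.6)/2 = 7.55 m; q_4 = 0.98 × 1.87 × 7.55 = 13.84 m³/s
w_5 = (24.6 − 11.8)/2 = 6.4 m; q_5 = 1.08 × 1.34 × 6.4 = 9.262 m³/s
w_6 = (24.6 − 19.7)/2 = 2.45 m; q_6 = 0.53 × 0.52 × 2.45 = 0.6752 m³/s
Q = Σ qᵢ = 29.82 m³/s
= 29.82 × 3600 = 107300 m³/h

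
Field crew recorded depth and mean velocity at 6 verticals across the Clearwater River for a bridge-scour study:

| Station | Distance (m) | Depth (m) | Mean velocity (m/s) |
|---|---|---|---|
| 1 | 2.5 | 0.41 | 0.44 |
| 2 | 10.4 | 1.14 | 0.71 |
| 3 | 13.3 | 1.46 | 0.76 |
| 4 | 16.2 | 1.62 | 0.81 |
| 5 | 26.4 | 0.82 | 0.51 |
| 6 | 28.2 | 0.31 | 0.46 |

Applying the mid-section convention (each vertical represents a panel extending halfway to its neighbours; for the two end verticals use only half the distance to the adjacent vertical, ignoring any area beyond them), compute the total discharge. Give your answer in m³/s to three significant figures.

19.5 m³/s

w_1 = (10.4 − 2.5)/2 = 3.95 m; q_1 = 0.44 × 0.41 × 3.95 = 0.7126 m³/s
w_2 = (13.3 − 2.5)/2 = 5.4 m; q_2 = 0.71 × 1.14 × 5.4 = 4.371 m³/s
w_3 = (16.2 − 10.4)/2 = 2.9 m; q_3 = 0.76 × 1.46 × 2.9 = 3.218 m³/s
w_4 = (26.4 − 13.3)/2 = 6.55 m; q_4 = 0.81 × 1.62 × 6.55 = 8.595 m³/s
w_5 = (28.2 − 16.2)/2 = 6 m; q_5 = 0.51 × 0.82 × 6 = 2.509 m³/s
w_6 = (28.2 − 26.4)/2 = 0.9 m; q_6 = 0.46 × 0.31 × 0.9 = 0.1283 m³/s
Q = Σ qᵢ = 19.53 m³/s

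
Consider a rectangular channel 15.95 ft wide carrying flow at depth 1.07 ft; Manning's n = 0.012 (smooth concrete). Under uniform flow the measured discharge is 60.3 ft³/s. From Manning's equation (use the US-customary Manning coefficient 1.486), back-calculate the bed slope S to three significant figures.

0.000880

A = b·y = 15.95 × 1.07 = 17.07 ft²
P = b + 2y = 15.95 + 2×1.07 = 18.09 ft
R = A/P = 17.07/18.09 = 0.9434 ft
S = (Q·n / (1.486·A·R^(2/3)))² = (60.3×0.012 / (1.486×17.07×0.9619))² = 0.0008798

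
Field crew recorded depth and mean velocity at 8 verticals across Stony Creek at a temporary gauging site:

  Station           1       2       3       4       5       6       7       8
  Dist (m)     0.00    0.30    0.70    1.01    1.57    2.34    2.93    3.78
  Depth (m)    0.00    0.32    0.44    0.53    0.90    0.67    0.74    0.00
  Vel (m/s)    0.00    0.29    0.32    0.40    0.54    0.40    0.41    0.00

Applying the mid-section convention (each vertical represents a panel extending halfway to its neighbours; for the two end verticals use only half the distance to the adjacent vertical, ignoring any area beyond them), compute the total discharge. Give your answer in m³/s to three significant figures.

w_2 = (0.70 − 0.00)/2 = 0.35 m; q_2 = 0.29 × 0.32 × 0.35 = 0.03248 m³/s
w_3 = (1.01 − 0.30)/2 = 0.355 m; q_3 = 0.32 × 0.44 × 0.355 = 0.04998 m³/s
w_4 = (1.57 − 0.70)/2 = 0.435 m; q_4 = 0.40 × 0.53 × 0.435 = 0.09222 m³/s
w_5 = (2.34 − 1.01)/2 = 0.665 m; q_5 = 0.54 × 0.90 × 0.665 = 0.3232 m³/s
w_6 = (2.93 − 1.57)/2 = 0.68 m; q_6 = 0.40 × 0.67 × 0.68 = 0.1822 m³/s
w_7 = (3.78 − 2.34)/2 = 0.72 m; q_7 = 0.41 × 0.74 × 0.72 = 0.2184 m³/s
Stations 1, 8 contribute zero (depth or velocity is 0).
Q = Σ qᵢ = 0.8986 m³/s

0.899 m³/s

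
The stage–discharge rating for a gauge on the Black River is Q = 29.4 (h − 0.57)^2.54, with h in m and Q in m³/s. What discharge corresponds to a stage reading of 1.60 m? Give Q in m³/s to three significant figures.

Q = 29.4 × (1.60 − 0.57)^2.54 = 29.4 × 1.03^2.54 = 31.69 m³/s

31.7 m³/s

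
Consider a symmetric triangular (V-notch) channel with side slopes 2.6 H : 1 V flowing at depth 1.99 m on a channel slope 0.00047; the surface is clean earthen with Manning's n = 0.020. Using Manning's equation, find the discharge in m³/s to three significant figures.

10.6 m³/s

A = z·y² = 2.6×1.99² = 10.30 m²
P = 2y√(1+z²) = 2×1.99×√(1+2.6²) = 11.09 m
R = A/P = 10.30/11.09 = 0.9287 m
Q = (1/n)·A·R^(2/3)·S^(1/2) = (1/0.020) × 10.30 × 0.9287^(2/3) × 0.00047^(1/2) = 10.62 m³/s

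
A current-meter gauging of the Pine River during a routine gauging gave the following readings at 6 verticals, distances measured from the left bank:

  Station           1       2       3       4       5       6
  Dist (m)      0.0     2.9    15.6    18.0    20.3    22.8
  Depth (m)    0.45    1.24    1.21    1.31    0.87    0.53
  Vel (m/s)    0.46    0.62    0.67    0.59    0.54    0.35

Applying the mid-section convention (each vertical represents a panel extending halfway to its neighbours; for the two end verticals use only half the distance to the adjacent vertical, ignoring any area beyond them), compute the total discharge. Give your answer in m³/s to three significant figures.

w_1 = (2.9 − 0.0)/2 = 1.45 m; q_1 = 0.46 × 0.45 × 1.45 = 0.3002 m³/s
w_2 = (15.6 − 0.0)/2 = 7.8 m; q_2 = 0.62 × 1.24 × 7.8 = 5.997 m³/s
w_3 = (18.0 − 2.9)/2 = 7.55 m; q_3 = 0.67 × 1.21 × 7.55 = 6.121 m³/s
w_4 = (20.3 − 15.6)/2 = 2.35 m; q_4 = 0.59 × 1.31 × 2.35 = 1.816 m³/s
w_5 = (22.8 − 18.0)/2 = 2.4 m; q_5 = 0.54 × 0.87 × 2.4 = 1.128 m³/s
w_6 = (22.8 − 20.3)/2 = 1.25 m; q_6 = 0.35 × 0.53 × 1.25 = 0.2319 m³/s
Q = Σ qᵢ = 15.59 m³/s

15.6 m³/s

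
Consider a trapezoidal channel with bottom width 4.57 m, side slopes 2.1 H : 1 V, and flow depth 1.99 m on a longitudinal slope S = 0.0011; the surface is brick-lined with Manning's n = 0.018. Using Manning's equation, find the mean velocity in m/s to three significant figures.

2.15 m/s

A = (b + z·y)·y = (4.57 + 2.1×1.99)×1.99 = 17.41 m²
P = b + 2y√(1+z²) = 4.57 + 2×1.99×√(1+2.1²) = 13.83 m
R = A/P = 17.41/13.83 = 1.259 m
Q = (1/n)·A·R^(2/3)·S^(1/2) = (1/0.018) × 17.41 × 1.259^(2/3) × 0.0011^(1/2) = 37.41 m³/s
V = Q/A = 37.41/17.41 = 2.149 m/s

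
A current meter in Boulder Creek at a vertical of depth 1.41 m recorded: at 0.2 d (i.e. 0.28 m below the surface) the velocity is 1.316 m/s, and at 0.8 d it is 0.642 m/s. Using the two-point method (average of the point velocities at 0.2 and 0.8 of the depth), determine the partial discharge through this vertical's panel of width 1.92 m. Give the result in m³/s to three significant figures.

v̄ = (1.316 + 0.642) / 2 = 0.9790 m/s
q = v̄ × d × w = 0.9790 × 1.41 × 1.92 = 2.650 m³/s

2.65 m³/s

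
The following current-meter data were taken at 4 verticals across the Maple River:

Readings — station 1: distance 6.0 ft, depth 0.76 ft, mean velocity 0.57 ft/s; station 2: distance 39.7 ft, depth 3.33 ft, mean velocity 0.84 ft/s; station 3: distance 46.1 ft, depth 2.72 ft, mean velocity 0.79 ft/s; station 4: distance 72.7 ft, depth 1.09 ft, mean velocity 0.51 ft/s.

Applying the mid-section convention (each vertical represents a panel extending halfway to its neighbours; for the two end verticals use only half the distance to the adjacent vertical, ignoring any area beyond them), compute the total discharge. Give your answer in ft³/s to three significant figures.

w_1 = (39.7 − 6.0)/2 = 16.85 ft; q_1 = 0.57 × 0.76 × 16.85 = 7.299 ft³/s
w_2 = (46.1 − 6.0)/2 = 20.05 ft; q_2 = 0.84 × 3.33 × 20.05 = 56.08 ft³/s
w_3 = (72.7 − 39.7)/2 = 16.5 ft; q_3 = 0.79 × 2.72 × 16.5 = 35.46 ft³/s
w_4 = (72.7 − 46.1)/2 = 13.3 ft; q_4 = 0.51 × 1.09 × 13.3 = 7.393 ft³/s
Q = Σ qᵢ = 106.2 ft³/s

106 ft³/s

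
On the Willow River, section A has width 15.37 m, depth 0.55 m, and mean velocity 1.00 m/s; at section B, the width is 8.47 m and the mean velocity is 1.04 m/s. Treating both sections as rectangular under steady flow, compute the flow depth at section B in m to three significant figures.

0.960 m

Q = A₁V₁ = (15.37×0.55) × 1.00 = 8.454 m³/s
d₂ = Q/(b₂ V₂) = 8.454/(8.47×1.04) = 0.9597 m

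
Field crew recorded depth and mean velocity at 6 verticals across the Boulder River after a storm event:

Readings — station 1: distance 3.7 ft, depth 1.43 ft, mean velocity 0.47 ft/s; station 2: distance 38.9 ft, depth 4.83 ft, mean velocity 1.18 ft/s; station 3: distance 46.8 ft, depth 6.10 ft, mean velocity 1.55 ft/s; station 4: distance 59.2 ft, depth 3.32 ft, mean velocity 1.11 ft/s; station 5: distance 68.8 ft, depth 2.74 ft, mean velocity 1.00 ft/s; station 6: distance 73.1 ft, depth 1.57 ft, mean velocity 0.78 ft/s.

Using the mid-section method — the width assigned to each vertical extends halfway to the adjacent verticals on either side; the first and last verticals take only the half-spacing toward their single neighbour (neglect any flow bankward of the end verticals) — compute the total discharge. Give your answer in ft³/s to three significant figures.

w_1 = (38.9 − 3.7)/2 = 17.6 ft; q_1 = 0.47 × 1.43 × 17.6 = 11.83 ft³/s
w_2 = (46.8 − 3.7)/2 = 21.55 ft; q_2 = 1.18 × 4.83 × 21.55 = 122.8 ft³/s
w_3 = (59.2 − 38.9)/2 = 10.15 ft; q_3 = 1.55 × 6.10 × 10.15 = 95.97 ft³/s
w_4 = (68.8 − 46.8)/2 = 11 ft; q_4 = 1.11 × 3.32 × 11 = 40.54 ft³/s
w_5 = (73.1 − 59.2)/2 = 6.95 ft; q_5 = 1.00 × 2.74 × 6.95 = 19.04 ft³/s
w_6 = (73.1 − 68.8)/2 = 2.15 ft; q_6 = 0.78 × 1.57 × 2.15 = 2.633 ft³/s
Q = Σ qᵢ = 292.8 ft³/s

293 ft³/s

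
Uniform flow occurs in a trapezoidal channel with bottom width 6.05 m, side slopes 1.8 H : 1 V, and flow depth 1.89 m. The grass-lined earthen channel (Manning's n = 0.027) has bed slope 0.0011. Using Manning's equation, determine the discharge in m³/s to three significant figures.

26.0 m³/s

A = (b + z·y)·y = (6.05 + 1.8×1.89)×1.89 = 17.86 m²
P = b + 2y√(1+z²) = 6.05 + 2×1.89×√(1+1.8²) = 13.83 m
R = A/P = 17.86/13.83 = 1.291 m
Q = (1/n)·A·R^(2/3)·S^(1/2) = (1/0.027) × 17.86 × 1.291^(2/3) × 0.0011^(1/2) = 26.02 m³/s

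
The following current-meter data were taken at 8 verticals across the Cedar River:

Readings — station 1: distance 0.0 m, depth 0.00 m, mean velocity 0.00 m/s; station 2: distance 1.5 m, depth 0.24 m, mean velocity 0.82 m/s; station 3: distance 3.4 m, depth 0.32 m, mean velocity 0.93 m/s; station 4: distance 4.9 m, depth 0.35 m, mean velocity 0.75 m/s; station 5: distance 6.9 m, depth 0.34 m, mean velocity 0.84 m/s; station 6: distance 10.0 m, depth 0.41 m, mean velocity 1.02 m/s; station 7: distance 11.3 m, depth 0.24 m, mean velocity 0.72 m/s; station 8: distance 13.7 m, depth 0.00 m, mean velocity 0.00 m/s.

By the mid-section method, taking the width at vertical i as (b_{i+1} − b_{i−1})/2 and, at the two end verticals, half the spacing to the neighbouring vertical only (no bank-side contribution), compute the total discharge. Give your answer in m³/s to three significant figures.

w_2 = (3.4 − 0.0)/2 = 1.7 m; q_2 = 0.82 × 0.24 × 1.7 = 0.3346 m³/s
w_3 = (4.9 − 1.5)/2 = 1.7 m; q_3 = 0.93 × 0.32 × 1.7 = 0.5059 m³/s
w_4 = (6.9 − 3.4)/2 = 1.75 m; q_4 = 0.75 × 0.35 × 1.75 = 0.4594 m³/s
w_5 = (10.0 − 4.9)/2 = 2.55 m; q_5 = 0.84 × 0.34 × 2.55 = 0.7283 m³/s
w_6 = (11.3 − 6.9)/2 = 2.2 m; q_6 = 1.02 × 0.41 × 2.2 = 0.9200 m³/s
w_7 = (13.7 − 10.0)/2 = 1.85 m; q_7 = 0.72 × 0.24 × 1.85 = 0.3197 m³/s
Stations 1, 8 contribute zero (depth or velocity is 0).
Q = Σ qᵢ = 3.268 m³/s

3.27 m³/s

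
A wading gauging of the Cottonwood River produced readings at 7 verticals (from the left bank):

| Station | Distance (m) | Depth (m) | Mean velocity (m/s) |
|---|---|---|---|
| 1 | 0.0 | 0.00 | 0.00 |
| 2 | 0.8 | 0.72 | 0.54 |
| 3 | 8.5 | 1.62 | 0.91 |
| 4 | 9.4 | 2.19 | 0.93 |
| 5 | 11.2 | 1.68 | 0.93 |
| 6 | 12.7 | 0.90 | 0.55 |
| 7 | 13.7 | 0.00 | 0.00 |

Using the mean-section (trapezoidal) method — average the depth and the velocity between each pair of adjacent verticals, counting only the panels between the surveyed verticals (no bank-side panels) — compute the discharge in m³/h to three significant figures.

Panel 1-2: Δb = 0.8 m, d̄ = (0.00+0.72)/2 = 0.36, v̄ = (0.00+0.54)/2 = 0.27 → q = 0.8×0.36×0.27 = 0.07776 m³/s
Panel 2-3: Δb = 7.7 m, d̄ = (0.72+1.62)/2 = 1.17, v̄ = (0.54+0.91)/2 = 0.725 → q = 7.7×1.17×0.725 = 6.532 m³/s
Panel 3-4: Δb = 0.9 m, d̄ = (1.62+2.19)/2 = 1.905, v̄ = (0.91+0.93)/2 = 0.92 → q = 0.9×1.905×0.92 = 1.577 m³/s
Panel 4-5: Δb = 1.8 m, d̄ = (2.19+1.68)/2 = 1.935, v̄ = (0.93+0.93)/2 = 0.93 → q = 1.8×1.935×0.93 = 3.239 m³/s
Panel 5-6: Δb = 1.5 m, d̄ = (1.68+0.90)/2 = 1.29, v̄ = (0.93+0.55)/2 = 0.74 → q = 1.5×1.29×0.74 = 1.432 m³/s
Panel 6-7: Δb = 1 m, d̄ = (0.90+0.00)/2 = 0.45, v̄ = (0.55+0.00)/2 = 0.275 → q = 1×0.45×0.275 = 0.1238 m³/s
Q = Σ q = 12.98 m³/s
= 12.98 × 3600 = 46730 m³/h

46700 m³/h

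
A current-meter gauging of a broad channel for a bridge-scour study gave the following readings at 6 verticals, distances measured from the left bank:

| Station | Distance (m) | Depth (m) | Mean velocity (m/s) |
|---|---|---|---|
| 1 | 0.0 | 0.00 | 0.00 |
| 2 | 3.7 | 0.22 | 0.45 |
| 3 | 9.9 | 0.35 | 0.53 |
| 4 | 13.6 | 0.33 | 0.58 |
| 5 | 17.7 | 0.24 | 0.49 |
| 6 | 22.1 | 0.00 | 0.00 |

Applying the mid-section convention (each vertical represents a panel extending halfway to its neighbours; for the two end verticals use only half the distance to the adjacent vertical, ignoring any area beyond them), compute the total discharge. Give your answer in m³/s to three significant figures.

2.65 m³/s

w_2 = (9.9 − 0.0)/2 = 4.95 m; q_2 = 0.45 × 0.22 × 4.95 = 0.4901 m³/s
w_3 = (13.6 − 3.7)/2 = 4.95 m; q_3 = 0.53 × 0.35 × 4.95 = 0.9182 m³/s
w_4 = (17.7 − 9.9)/2 = 3.9 m; q_4 = 0.58 × 0.33 × 3.9 = 0.7465 m³/s
w_5 = (22.1 − 13.6)/2 = 4.25 m; q_5 = 0.49 × 0.24 × 4.25 = 0.4998 m³/s
Stations 1, 6 contribute zero (depth or velocity is 0).
Q = Σ qᵢ = 2.655 m³/s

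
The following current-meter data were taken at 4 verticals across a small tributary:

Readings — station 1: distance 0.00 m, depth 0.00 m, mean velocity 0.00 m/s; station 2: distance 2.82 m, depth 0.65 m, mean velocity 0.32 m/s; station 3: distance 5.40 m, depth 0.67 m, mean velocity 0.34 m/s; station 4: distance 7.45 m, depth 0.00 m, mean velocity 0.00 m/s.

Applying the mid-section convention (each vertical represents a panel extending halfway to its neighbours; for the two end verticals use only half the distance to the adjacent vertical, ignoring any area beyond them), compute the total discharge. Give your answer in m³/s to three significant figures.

1.09 m³/s

w_2 = (5.40 − 0.00)/2 = 2.7 m; q_2 = 0.32 × 0.65 × 2.7 = 0.5616 m³/s
w_3 = (7.45 − 2.82)/2 = 2.315 m; q_3 = 0.34 × 0.67 × 2.315 = 0.5274 m³/s
Stations 1, 4 contribute zero (depth or velocity is 0).
Q = Σ qᵢ = 1.089 m³/s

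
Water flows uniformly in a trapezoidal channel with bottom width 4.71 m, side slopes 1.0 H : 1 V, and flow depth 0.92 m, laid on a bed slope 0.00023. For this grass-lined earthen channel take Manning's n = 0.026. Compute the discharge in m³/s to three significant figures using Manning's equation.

2.40 m³/s

A = (b + z·y)·y = (4.71 + 1.0×0.92)×0.92 = 5.180 m²
P = b + 2y√(1+z²) = 4.71 + 2×0.92×√(1+1.0²) = 7.312 m
R = A/P = 5.180/7.312 = 0.7084 m
Q = (1/n)·A·R^(2/3)·S^(1/2) = (1/0.026) × 5.180 × 0.7084^(2/3) × 0.00023^(1/2) = 2.401 m³/s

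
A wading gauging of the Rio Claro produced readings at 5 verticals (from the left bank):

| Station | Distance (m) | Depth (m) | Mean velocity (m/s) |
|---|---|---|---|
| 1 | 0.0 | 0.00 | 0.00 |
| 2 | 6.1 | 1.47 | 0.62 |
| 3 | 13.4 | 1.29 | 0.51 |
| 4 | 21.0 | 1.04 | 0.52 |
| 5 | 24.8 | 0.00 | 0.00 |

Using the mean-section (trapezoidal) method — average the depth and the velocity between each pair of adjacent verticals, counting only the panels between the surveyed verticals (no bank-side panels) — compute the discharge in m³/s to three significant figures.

12.2 m³/s

Panel 1-2: Δb = 6.1 m, d̄ = (0.00+1.47)/2 = 0.735, v̄ = (0.00+0.62)/2 = 0.31 → q = 6.1×0.735×0.31 = 1.390 m³/s
Panel 2-3: Δb = 7.3 m, d̄ = (1.47+1.29)/2 = 1.38, v̄ = (0.62+0.51)/2 = 0.565 → q = 7.3×1.38×0.565 = 5.692 m³/s
Panel 3-4: Δb = 7.6 m, d̄ = (1.29+1.04)/2 = 1.165, v̄ = (0.51+0.52)/2 = 0.515 → q = 7.6×1.165×0.515 = 4.560 m³/s
Panel 4-5: Δb = 3.8 m, d̄ = (1.04+0.00)/2 = 0.52, v̄ = (0.52+0.00)/2 = 0.26 → q = 3.8×0.52×0.26 = 0.5138 m³/s
Q = Σ q = 12.16 m³/s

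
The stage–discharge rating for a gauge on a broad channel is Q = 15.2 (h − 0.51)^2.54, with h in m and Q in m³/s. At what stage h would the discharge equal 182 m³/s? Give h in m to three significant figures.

3.17 m

h − h₀ = (Q/C)^(1/b) = (182/15.2)^(1/2.54) = 2.658 m
h = 0.51 + 2.658 = 3.168 m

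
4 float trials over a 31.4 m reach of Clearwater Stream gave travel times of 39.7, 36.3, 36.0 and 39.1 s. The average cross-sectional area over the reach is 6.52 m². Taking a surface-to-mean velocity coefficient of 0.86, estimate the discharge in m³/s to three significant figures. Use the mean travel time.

4.66 m³/s

t̄ = (39.7 + 36.3 + 36.0 + 39.1) / 4 = 37.775 s
v_surface = L / t̄ = 31.4 / 37.775 = 0.8312 m/s
v_mean = 0.86 × 0.8312 = 0.7149 m/s
Q = A × v_mean = 6.52 × 0.7149 = 4.661 m³/s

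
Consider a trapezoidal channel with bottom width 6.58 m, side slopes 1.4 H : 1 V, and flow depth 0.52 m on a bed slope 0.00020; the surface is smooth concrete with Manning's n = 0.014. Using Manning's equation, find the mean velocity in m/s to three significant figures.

A = (b + z·y)·y = (6.58 + 1.4×0.52)×0.52 = 3.800 m²
P = b + 2y√(1+z²) = 6.58 + 2×0.52×√(1+1.4²) = 8.369 m
R = A/P = 3.800/8.369 = 0.4541 m
Q = (1/n)·A·R^(2/3)·S^(1/2) = (1/0.014) × 3.800 × 0.4541^(2/3) × 0.00020^(1/2) = 2.268 m³/s
V = Q/A = 2.268/3.800 = 0.5968 m/s

0.597 m/s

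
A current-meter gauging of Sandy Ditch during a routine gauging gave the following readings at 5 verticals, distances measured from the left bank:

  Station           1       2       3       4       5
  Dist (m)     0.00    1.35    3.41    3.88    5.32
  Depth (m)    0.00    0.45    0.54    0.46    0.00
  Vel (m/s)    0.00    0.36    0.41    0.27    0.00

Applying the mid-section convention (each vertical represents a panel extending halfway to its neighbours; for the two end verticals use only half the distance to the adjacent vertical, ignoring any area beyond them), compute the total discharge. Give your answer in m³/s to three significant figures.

w_2 = (3.41 − 0.00)/2 = 1.705 m; q_2 = 0.36 × 0.45 × 1.705 = 0.2762 m³/s
w_3 = (3.88 − 1.35)/2 = 1.265 m; q_3 = 0.41 × 0.54 × 1.265 = 0.2801 m³/s
w_4 = (5.32 − 3.41)/2 = 0.955 m; q_4 = 0.27 × 0.46 × 0.955 = 0.1186 m³/s
Stations 1, 5 contribute zero (depth or velocity is 0).
Q = Σ qᵢ = 0.6749 m³/s

0.675 m³/s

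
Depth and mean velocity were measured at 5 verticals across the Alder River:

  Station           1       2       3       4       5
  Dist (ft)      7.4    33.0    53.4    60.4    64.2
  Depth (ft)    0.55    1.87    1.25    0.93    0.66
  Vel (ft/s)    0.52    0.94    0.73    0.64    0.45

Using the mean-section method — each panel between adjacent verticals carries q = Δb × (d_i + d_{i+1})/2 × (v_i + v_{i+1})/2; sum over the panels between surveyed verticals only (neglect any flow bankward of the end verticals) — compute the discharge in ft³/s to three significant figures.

56.1 ft³/s

Panel 1-2: Δb = 25.6 ft, d̄ = (0.55+1.87)/2 = 1.21, v̄ = (0.52+0.94)/2 = 0.73 → q = 25.6×1.21×0.73 = 22.61 ft³/s
Panel 2-3: Δb = 20.4 ft, d̄ = (1.87+1.25)/2 = 1.56, v̄ = (0.94+0.73)/2 = 0.835 → q = 20.4×1.56×0.835 = 26.57 ft³/s
Panel 3-4: Δb = 7 ft, d̄ = (1.25+0.93)/2 = 1.09, v̄ = (0.73+0.64)/2 = 0.685 → q = 7×1.09×0.685 = 5.227 ft³/s
Panel 4-5: Δb = 3.8 ft, d̄ = (0.93+0.66)/2 = 0.795, v̄ = (0.64+0.45)/2 = 0.545 → q = 3.8×0.795×0.545 = 1.646 ft³/s
Q = Σ q = 56.06 ft³/s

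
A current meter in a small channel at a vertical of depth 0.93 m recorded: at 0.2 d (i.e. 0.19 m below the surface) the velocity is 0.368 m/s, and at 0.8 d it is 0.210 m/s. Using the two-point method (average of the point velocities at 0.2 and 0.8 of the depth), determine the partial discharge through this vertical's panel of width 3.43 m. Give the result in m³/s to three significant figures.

0.922 m³/s

v̄ = (0.368 + 0.210) / 2 = 0.2890 m/s
q = v̄ × d × w = 0.2890 × 0.93 × 3.43 = 0.9219 m³/s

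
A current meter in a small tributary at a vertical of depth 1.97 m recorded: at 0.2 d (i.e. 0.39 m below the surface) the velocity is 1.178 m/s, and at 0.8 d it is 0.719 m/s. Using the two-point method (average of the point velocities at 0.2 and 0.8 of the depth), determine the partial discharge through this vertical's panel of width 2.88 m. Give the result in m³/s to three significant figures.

v̄ = (1.178 + 0.719) / 2 = 0.9485 m/s
q = v̄ × d × w = 0.9485 × 1.97 × 2.88 = 5.381 m³/s

5.38 m³/s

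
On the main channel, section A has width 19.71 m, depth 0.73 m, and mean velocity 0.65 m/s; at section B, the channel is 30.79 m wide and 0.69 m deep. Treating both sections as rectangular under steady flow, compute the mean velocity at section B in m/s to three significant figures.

0.440 m/s

Q = A₁V₁ = (19.71×0.73) × 0.65 = 9.352 m³/s
A₂ = 30.79 × 0.69 = 21.25 m²
V₂ = Q/A₂ = 9.352/21.25 = 0.4402 m/s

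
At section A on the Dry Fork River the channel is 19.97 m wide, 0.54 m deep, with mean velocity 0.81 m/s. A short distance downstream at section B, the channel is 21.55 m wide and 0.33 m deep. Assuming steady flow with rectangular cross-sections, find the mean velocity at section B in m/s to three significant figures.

Q = A₁V₁ = (19.97×0.54) × 0.81 = 8.735 m³/s
A₂ = 21.55 × 0.33 = 7.112 m²
V₂ = Q/A₂ = 8.735/7.112 = 1.228 m/s

1.23 m/s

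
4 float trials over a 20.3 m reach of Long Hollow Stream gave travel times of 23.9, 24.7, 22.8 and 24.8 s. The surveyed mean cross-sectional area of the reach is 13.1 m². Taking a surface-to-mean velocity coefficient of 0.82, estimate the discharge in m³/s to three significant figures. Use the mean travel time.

9.07 m³/s

t̄ = (23.9 + 24.7 + 22.8 + 24.8) / 4 = 24.05 s
v_surface = L / t̄ = 20.3 / 24.05 = 0.8441 m/s
v_mean = 0.82 × 0.8441 = 0.6921 m/s
Q = A × v_mean = 13.1 × 0.6921 = 9.067 m³/s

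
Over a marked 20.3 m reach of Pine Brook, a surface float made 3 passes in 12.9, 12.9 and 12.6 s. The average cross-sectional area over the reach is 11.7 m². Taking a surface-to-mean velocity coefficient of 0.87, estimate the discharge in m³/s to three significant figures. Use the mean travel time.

t̄ = (12.9 + 12.9 + 12.6) / 3 = 12.8 s
v_surface = L / t̄ = 20.3 / 12.8 = 1.586 m/s
v_mean = 0.87 × 1.586 = 1.380 m/s
Q = A × v_mean = 11.7 × 1.380 = 16.14 m³/s

16.1 m³/s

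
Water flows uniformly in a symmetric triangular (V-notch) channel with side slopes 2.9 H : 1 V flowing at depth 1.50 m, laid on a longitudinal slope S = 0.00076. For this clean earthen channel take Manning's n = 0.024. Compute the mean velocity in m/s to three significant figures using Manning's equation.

A = z·y² = 2.9×1.50² = 6.525 m²
P = 2y√(1+z²) = 2×1.50×√(1+2.9²) = 9.203 m
R = A/P = 6.525/9.203 = 0.7090 m
Q = (1/n)·A·R^(2/3)·S^(1/2) = (1/0.024) × 6.525 × 0.7090^(2/3) × 0.00076^(1/2) = 5.960 m³/s
V = Q/A = 5.960/6.525 = 0.9134 m/s

0.913 m/s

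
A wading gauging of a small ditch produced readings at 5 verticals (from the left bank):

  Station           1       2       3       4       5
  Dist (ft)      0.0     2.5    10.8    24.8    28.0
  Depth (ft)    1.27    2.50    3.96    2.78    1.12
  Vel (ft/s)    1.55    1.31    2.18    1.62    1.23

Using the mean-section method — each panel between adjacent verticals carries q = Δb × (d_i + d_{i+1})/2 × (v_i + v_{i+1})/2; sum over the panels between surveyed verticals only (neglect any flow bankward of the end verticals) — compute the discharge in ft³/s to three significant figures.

Panel 1-2: Δb = 2.5 ft, d̄ = (1.27+2.50)/2 = 1.885, v̄ = (1.55+1.31)/2 = 1.43 → q = 2.5×1.885×1.43 = 6.739 ft³/s
Panel 2-3: Δb = 8.3 ft, d̄ = (2.50+3.96)/2 = 3.23, v̄ = (1.31+2.18)/2 = 1.745 → q = 8.3×3.23×1.745 = 46.78 ft³/s
Panel 3-4: Δb = 14 ft, d̄ = (3.96+2.78)/2 = 3.37, v̄ = (2.18+1.62)/2 = 1.9 → q = 14×3.37×1.9 = 89.64 ft³/s
Panel 4-5: Δb = 3.2 ft, d̄ = (2.78+1.12)/2 = 1.95, v̄ = (1.62+1.23)/2 = 1.425 → q = 3.2×1.95×1.425 = 8.892 ft³/s
Q = Σ q = 152.1 ft³/s

152 ft³/s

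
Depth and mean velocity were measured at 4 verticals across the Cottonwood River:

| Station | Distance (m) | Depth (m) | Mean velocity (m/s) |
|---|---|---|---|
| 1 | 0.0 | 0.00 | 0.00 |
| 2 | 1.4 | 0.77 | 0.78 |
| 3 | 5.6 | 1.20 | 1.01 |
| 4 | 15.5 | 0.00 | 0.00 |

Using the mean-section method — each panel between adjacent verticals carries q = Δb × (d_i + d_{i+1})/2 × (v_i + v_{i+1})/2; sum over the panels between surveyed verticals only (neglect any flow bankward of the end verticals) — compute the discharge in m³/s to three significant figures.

6.91 m³/s

Panel 1-2: Δb = 1.4 m, d̄ = (0.00+0.77)/2 = 0.385, v̄ = (0.00+0.78)/2 = 0.39 → q = 1.4×0.385×0.39 = 0.2102 m³/s
Panel 2-3: Δb = 4.2 m, d̄ = (0.77+1.20)/2 = 0.985, v̄ = (0.78+1.01)/2 = 0.895 → q = 4.2×0.985×0.895 = 3.703 m³/s
Panel 3-4: Δb = 9.9 m, d̄ = (1.20+0.00)/2 = 0.6, v̄ = (1.01+0.00)/2 = 0.505 → q = 9.9×0.6×0.505 = 3.000 m³/s
Q = Σ q = 6.913 m³/s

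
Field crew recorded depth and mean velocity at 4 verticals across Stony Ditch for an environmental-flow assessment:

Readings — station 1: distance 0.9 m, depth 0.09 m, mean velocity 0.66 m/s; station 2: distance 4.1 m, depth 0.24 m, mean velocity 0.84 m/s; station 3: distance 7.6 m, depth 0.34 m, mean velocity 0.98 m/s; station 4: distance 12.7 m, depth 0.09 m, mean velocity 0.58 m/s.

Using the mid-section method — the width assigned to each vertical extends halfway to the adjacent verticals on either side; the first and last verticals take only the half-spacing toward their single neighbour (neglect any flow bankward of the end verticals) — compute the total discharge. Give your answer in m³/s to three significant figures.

2.34 m³/s

w_1 = (4.1 − 0.9)/2 = 1.6 m; q_1 = 0.66 × 0.09 × 1.6 = 0.09504 m³/s
w_2 = (7.6 − 0.9)/2 = 3.35 m; q_2 = 0.84 × 0.24 × 3.35 = 0.6754 m³/s
w_3 = (12.7 − 4.1)/2 = 4.3 m; q_3 = 0.98 × 0.34 × 4.3 = 1.433 m³/s
w_4 = (12.7 − 7.6)/2 = 2.55 m; q_4 = 0.58 × 0.09 × 2.55 = 0.1331 m³/s
Q = Σ qᵢ = 2.336 m³/s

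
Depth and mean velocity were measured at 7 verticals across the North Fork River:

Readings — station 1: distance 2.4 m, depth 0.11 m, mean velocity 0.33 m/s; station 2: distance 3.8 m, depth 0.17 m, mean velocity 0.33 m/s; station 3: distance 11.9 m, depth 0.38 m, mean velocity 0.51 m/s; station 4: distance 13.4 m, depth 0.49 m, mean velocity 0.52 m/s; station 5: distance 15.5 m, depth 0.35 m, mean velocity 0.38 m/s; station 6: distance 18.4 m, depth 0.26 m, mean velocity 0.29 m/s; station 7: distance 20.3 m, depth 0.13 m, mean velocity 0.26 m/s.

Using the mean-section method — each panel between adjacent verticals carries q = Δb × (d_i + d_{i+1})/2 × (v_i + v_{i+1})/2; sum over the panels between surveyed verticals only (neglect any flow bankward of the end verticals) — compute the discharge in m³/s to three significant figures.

2.13 m³/s

Panel 1-2: Δb = 1.4 m, d̄ = (0.11+0.17)/2 = 0.14, v̄ = (0.33+0.33)/2 = 0.33 → q = 1.4×0.14×0.33 = 0.06468 m³/s
Panel 2-3: Δb = 8.1 m, d̄ = (0.17+0.38)/2 = 0.275, v̄ = (0.33+0.51)/2 = 0.42 → q = 8.1×0.275×0.42 = 0.9356 m³/s
Panel 3-4: Δb = 1.5 m, d̄ = (0.38+0.49)/2 = 0.435, v̄ = (0.51+0.52)/2 = 0.515 → q = 1.5×0.435×0.515 = 0.3360 m³/s
Panel 4-5: Δb = 2.1 m, d̄ = (0.49+0.35)/2 = 0.42, v̄ = (0.52+0.38)/2 = 0.45 → q = 2.1×0.42×0.45 = 0.3969 m³/s
Panel 5-6: Δb = 2.9 m, d̄ = (0.35+0.26)/2 = 0.305, v̄ = (0.38+0.29)/2 = 0.335 → q = 2.9×0.305×0.335 = 0.2963 m³/s
Panel 6-7: Δb = 1.9 m, d̄ = (0.26+0.13)/2 = 0.195, v̄ = (0.29+0.26)/2 = 0.275 → q = 1.9×0.195×0.275 = 0.1019 m³/s
Q = Σ q = 2.131 m³/s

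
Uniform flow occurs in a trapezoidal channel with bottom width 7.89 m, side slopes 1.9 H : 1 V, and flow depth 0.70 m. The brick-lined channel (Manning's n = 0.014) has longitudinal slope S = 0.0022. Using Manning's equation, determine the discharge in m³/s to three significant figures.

A = (b + z·y)·y = (7.89 + 1.9×0.70)×0.70 = 6.454 m²
P = b + 2y√(1+z²) = 7.89 + 2×0.70×√(1+1.9²) = 10.90 m
R = A/P = 6.454/10.90 = 0.5923 m
Q = (1/n)·A·R^(2/3)·S^(1/2) = (1/0.014) × 6.454 × 0.5923^(2/3) × 0.0022^(1/2) = 15.25 m³/s

15.3 m³/s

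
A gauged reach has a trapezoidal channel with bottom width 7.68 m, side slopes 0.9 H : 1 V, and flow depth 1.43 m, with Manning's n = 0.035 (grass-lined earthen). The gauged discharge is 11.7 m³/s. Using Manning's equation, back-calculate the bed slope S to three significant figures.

0.000885

A = (b + z·y)·y = (7.68 + 0.9×1.43)×1.43 = 12.82 m²
P = b + 2y√(1+z²) = 7.68 + 2×1.43×√(1+0.9²) = 11.53 m
R = A/P = 12.82/11.53 = 1.112 m
S = (Q·n / (1·A·R^(2/3)))² = (11.7×0.035 / (1×12.82×1.074))² = 0.0008849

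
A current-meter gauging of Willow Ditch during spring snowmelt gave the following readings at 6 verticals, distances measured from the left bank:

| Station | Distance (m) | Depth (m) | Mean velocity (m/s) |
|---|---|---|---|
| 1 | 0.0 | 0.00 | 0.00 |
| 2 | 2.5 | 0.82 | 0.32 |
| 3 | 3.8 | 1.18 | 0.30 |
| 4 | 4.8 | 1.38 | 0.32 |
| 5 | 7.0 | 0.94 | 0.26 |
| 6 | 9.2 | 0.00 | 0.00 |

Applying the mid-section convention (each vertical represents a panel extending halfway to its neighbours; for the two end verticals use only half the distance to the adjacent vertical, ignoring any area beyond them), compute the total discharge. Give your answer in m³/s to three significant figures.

w_2 = (3.8 − 0.0)/2 = 1.9 m; q_2 = 0.32 × 0.82 × 1.9 = 0.4986 m³/s
w_3 = (4.8 − 2.5)/2 = 1.15 m; q_3 = 0.30 × 1.18 × 1.15 = 0.4071 m³/s
w_4 = (7.0 − 3.8)/2 = 1.6 m; q_4 = 0.32 × 1.38 × 1.6 = 0.7066 m³/s
w_5 = (9.2 − 4.8)/2 = 2.2 m; q_5 = 0.26 × 0.94 × 2.2 = 0.5377 m³/s
Stations 1, 6 contribute zero (depth or velocity is 0).
Q = Σ qᵢ = 2.150 m³/s

2.15 m³/s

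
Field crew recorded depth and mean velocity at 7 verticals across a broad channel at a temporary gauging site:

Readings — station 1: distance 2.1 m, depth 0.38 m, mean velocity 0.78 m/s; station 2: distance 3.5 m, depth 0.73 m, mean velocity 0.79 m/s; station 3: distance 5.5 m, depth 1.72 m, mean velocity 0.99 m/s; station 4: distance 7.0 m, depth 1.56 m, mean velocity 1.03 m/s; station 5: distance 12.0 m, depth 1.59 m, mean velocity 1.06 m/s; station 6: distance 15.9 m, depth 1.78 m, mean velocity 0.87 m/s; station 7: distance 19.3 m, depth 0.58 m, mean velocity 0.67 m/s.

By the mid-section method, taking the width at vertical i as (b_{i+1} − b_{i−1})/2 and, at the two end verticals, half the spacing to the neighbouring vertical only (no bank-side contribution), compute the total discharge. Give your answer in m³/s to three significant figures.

w_1 = (3.5 − 2.1)/2 = 0.7 m; q_1 = 0.78 × 0.38 × 0.7 = 0.2075 m³/s
w_2 = (5.5 − 2.1)/2 = 1.7 m; q_2 = 0.79 × 0.73 × 1.7 = 0.9804 m³/s
w_3 = (7.0 − 3.5)/2 = 1.75 m; q_3 = 0.99 × 1.72 × 1.75 = 2.980 m³/s
w_4 = (12.0 − 5.5)/2 = 3.25 m; q_4 = 1.03 × 1.56 × 3.25 = 5.222 m³/s
w_5 = (15.9 − 7.0)/2 = 4.45 m; q_5 = 1.06 × 1.59 × 4.45 = 7.500 m³/s
w_6 = (19.3 − 12.0)/2 = 3.65 m; q_6 = 0.87 × 1.78 × 3.65 = 5.652 m³/s
w_7 = (19.3 − 15.9)/2 = 1.7 m; q_7 = 0.67 × 0.58 × 1.7 = 0.6606 m³/s
Q = Σ qᵢ = 23.20 m³/s

23.2 m³/s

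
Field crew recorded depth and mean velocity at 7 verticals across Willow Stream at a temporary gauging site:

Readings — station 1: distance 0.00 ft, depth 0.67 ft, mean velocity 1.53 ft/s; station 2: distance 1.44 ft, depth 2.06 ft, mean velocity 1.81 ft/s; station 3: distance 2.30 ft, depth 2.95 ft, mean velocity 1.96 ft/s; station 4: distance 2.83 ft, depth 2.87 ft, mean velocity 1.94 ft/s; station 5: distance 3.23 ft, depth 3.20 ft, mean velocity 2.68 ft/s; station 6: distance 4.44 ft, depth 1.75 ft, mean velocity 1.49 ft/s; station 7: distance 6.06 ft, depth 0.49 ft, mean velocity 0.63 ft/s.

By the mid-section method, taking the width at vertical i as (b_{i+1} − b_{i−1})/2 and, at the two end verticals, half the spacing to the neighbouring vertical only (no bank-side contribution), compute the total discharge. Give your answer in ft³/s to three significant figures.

w_1 = (1.44 − 0.00)/2 = 0.72 ft; q_1 = 1.53 × 0.67 × 0.72 = 0.7381 ft³/s
w_2 = (2.30 − 0.00)/2 = 1.15 ft; q_2 = 1.81 × 2.06 × 1.15 = 4.288 ft³/s
w_3 = (2.83 − 1.44)/2 = 0.695 ft; q_3 = 1.96 × 2.95 × 0.695 = 4.018 ft³/s
w_4 = (3.23 − 2.30)/2 = 0.465 ft; q_4 = 1.94 × 2.87 × 0.465 = 2.589 ft³/s
w_5 = (4.44 − 2.83)/2 = 0.805 ft; q_5 = 2.68 × 3.20 × 0.805 = 6.904 ft³/s
w_6 = (6.06 − 3.23)/2 = 1.415 ft; q_6 = 1.49 × 1.75 × 1.415 = 3.690 ft³/s
w_7 = (6.06 − 4.44)/2 = 0.81 ft; q_7 = 0.63 × 0.49 × 0.81 = 0.2500 ft³/s
Q = Σ qᵢ = 22.48 ft³/s

22.5 ft³/s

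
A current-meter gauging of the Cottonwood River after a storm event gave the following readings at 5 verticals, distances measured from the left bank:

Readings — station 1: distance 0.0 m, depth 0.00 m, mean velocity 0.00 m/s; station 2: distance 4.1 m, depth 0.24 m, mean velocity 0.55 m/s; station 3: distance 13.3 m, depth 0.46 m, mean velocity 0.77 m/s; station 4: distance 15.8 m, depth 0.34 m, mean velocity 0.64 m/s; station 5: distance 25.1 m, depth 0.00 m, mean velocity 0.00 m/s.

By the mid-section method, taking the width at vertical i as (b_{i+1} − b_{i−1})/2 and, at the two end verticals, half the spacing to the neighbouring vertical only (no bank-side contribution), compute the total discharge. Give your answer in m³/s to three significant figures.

w_2 = (13.3 − 0.0)/2 = 6.65 m; q_2 = 0.55 × 0.24 × 6.65 = 0.8778 m³/s
w_3 = (15.8 − 4.1)/2 = 5.85 m; q_3 = 0.77 × 0.46 × 5.85 = 2.072 m³/s
w_4 = (25.1 − 13.3)/2 = 5.9 m; q_4 = 0.64 × 0.34 × 5.9 = 1.284 m³/s
Stations 1, 5 contribute zero (depth or velocity is 0).
Q = Σ qᵢ = 4.234 m³/s

4.23 m³/s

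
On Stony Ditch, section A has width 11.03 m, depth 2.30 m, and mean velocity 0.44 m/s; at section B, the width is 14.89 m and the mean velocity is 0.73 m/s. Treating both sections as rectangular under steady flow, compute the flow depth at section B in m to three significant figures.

Q = A₁V₁ = (11.03×2.30) × 0.44 = 11.16 m³/s
d₂ = Q/(b₂ V₂) = 11.16/(14.89×0.73) = 1.027 m

1.03 m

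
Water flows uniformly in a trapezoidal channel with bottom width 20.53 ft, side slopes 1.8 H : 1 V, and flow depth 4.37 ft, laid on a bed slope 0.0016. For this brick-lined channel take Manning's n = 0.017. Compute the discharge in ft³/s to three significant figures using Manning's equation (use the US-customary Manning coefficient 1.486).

A = (b + z·y)·y = (20.53 + 1.8×4.37)×4.37 = 124.1 ft²
P = b + 2y√(1+z²) = 20.53 + 2×4.37×√(1+1.8²) = 38.53 ft
R = A/P = 124.1/38.53 = 3.221 ft
Q = (1.486/n)·A·R^(2/3)·S^(1/2) = (1.486/0.017) × 124.1 × 3.221^(2/3) × 0.0016^(1/2) = 946.3 ft³/s

946 ft³/s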